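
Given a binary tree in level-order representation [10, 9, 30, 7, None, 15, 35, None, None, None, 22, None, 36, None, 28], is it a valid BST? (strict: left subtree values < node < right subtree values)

Level-order array: [10, 9, 30, 7, None, 15, 35, None, None, None, 22, None, 36, None, 28]
Validate using subtree bounds (lo, hi): at each node, require lo < value < hi,
then recurse left with hi=value and right with lo=value.
Preorder trace (stopping at first violation):
  at node 10 with bounds (-inf, +inf): OK
  at node 9 with bounds (-inf, 10): OK
  at node 7 with bounds (-inf, 9): OK
  at node 30 with bounds (10, +inf): OK
  at node 15 with bounds (10, 30): OK
  at node 22 with bounds (15, 30): OK
  at node 28 with bounds (22, 30): OK
  at node 35 with bounds (30, +inf): OK
  at node 36 with bounds (35, +inf): OK
No violation found at any node.
Result: Valid BST


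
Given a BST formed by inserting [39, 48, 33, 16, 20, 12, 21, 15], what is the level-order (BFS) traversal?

Tree insertion order: [39, 48, 33, 16, 20, 12, 21, 15]
Tree (level-order array): [39, 33, 48, 16, None, None, None, 12, 20, None, 15, None, 21]
BFS from the root, enqueuing left then right child of each popped node:
  queue [39] -> pop 39, enqueue [33, 48], visited so far: [39]
  queue [33, 48] -> pop 33, enqueue [16], visited so far: [39, 33]
  queue [48, 16] -> pop 48, enqueue [none], visited so far: [39, 33, 48]
  queue [16] -> pop 16, enqueue [12, 20], visited so far: [39, 33, 48, 16]
  queue [12, 20] -> pop 12, enqueue [15], visited so far: [39, 33, 48, 16, 12]
  queue [20, 15] -> pop 20, enqueue [21], visited so far: [39, 33, 48, 16, 12, 20]
  queue [15, 21] -> pop 15, enqueue [none], visited so far: [39, 33, 48, 16, 12, 20, 15]
  queue [21] -> pop 21, enqueue [none], visited so far: [39, 33, 48, 16, 12, 20, 15, 21]
Result: [39, 33, 48, 16, 12, 20, 15, 21]


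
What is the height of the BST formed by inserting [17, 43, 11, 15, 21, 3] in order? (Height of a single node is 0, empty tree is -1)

Insertion order: [17, 43, 11, 15, 21, 3]
Tree (level-order array): [17, 11, 43, 3, 15, 21]
Compute height bottom-up (empty subtree = -1):
  height(3) = 1 + max(-1, -1) = 0
  height(15) = 1 + max(-1, -1) = 0
  height(11) = 1 + max(0, 0) = 1
  height(21) = 1 + max(-1, -1) = 0
  height(43) = 1 + max(0, -1) = 1
  height(17) = 1 + max(1, 1) = 2
Height = 2


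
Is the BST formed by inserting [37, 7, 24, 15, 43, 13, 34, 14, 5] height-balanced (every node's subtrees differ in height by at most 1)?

Tree (level-order array): [37, 7, 43, 5, 24, None, None, None, None, 15, 34, 13, None, None, None, None, 14]
Definition: a tree is height-balanced if, at every node, |h(left) - h(right)| <= 1 (empty subtree has height -1).
Bottom-up per-node check:
  node 5: h_left=-1, h_right=-1, diff=0 [OK], height=0
  node 14: h_left=-1, h_right=-1, diff=0 [OK], height=0
  node 13: h_left=-1, h_right=0, diff=1 [OK], height=1
  node 15: h_left=1, h_right=-1, diff=2 [FAIL (|1--1|=2 > 1)], height=2
  node 34: h_left=-1, h_right=-1, diff=0 [OK], height=0
  node 24: h_left=2, h_right=0, diff=2 [FAIL (|2-0|=2 > 1)], height=3
  node 7: h_left=0, h_right=3, diff=3 [FAIL (|0-3|=3 > 1)], height=4
  node 43: h_left=-1, h_right=-1, diff=0 [OK], height=0
  node 37: h_left=4, h_right=0, diff=4 [FAIL (|4-0|=4 > 1)], height=5
Node 15 violates the condition: |1 - -1| = 2 > 1.
Result: Not balanced


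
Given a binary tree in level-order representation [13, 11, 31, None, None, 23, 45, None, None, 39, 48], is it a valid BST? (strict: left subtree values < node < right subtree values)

Level-order array: [13, 11, 31, None, None, 23, 45, None, None, 39, 48]
Validate using subtree bounds (lo, hi): at each node, require lo < value < hi,
then recurse left with hi=value and right with lo=value.
Preorder trace (stopping at first violation):
  at node 13 with bounds (-inf, +inf): OK
  at node 11 with bounds (-inf, 13): OK
  at node 31 with bounds (13, +inf): OK
  at node 23 with bounds (13, 31): OK
  at node 45 with bounds (31, +inf): OK
  at node 39 with bounds (31, 45): OK
  at node 48 with bounds (45, +inf): OK
No violation found at any node.
Result: Valid BST


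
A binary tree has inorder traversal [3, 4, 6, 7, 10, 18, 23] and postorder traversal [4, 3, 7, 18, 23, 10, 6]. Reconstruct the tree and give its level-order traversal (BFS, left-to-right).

Inorder:   [3, 4, 6, 7, 10, 18, 23]
Postorder: [4, 3, 7, 18, 23, 10, 6]
Algorithm: postorder visits root last, so walk postorder right-to-left;
each value is the root of the current inorder slice — split it at that
value, recurse on the right subtree first, then the left.
Recursive splits:
  root=6; inorder splits into left=[3, 4], right=[7, 10, 18, 23]
  root=10; inorder splits into left=[7], right=[18, 23]
  root=23; inorder splits into left=[18], right=[]
  root=18; inorder splits into left=[], right=[]
  root=7; inorder splits into left=[], right=[]
  root=3; inorder splits into left=[], right=[4]
  root=4; inorder splits into left=[], right=[]
Reconstructed level-order: [6, 3, 10, 4, 7, 23, 18]


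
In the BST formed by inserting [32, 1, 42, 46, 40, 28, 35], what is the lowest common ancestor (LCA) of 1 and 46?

Tree insertion order: [32, 1, 42, 46, 40, 28, 35]
Tree (level-order array): [32, 1, 42, None, 28, 40, 46, None, None, 35]
In a BST, the LCA of p=1, q=46 is the first node v on the
root-to-leaf path with p <= v <= q (go left if both < v, right if both > v).
Walk from root:
  at 32: 1 <= 32 <= 46, this is the LCA
LCA = 32


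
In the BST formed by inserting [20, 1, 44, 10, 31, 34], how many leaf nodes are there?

Tree built from: [20, 1, 44, 10, 31, 34]
Tree (level-order array): [20, 1, 44, None, 10, 31, None, None, None, None, 34]
Rule: A leaf has 0 children.
Per-node child counts:
  node 20: 2 child(ren)
  node 1: 1 child(ren)
  node 10: 0 child(ren)
  node 44: 1 child(ren)
  node 31: 1 child(ren)
  node 34: 0 child(ren)
Matching nodes: [10, 34]
Count of leaf nodes: 2


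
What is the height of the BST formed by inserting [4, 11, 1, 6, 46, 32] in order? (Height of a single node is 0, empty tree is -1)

Insertion order: [4, 11, 1, 6, 46, 32]
Tree (level-order array): [4, 1, 11, None, None, 6, 46, None, None, 32]
Compute height bottom-up (empty subtree = -1):
  height(1) = 1 + max(-1, -1) = 0
  height(6) = 1 + max(-1, -1) = 0
  height(32) = 1 + max(-1, -1) = 0
  height(46) = 1 + max(0, -1) = 1
  height(11) = 1 + max(0, 1) = 2
  height(4) = 1 + max(0, 2) = 3
Height = 3


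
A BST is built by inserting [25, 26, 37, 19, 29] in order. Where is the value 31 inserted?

Starting tree (level order): [25, 19, 26, None, None, None, 37, 29]
Insertion path: 25 -> 26 -> 37 -> 29
Result: insert 31 as right child of 29
Final tree (level order): [25, 19, 26, None, None, None, 37, 29, None, None, 31]


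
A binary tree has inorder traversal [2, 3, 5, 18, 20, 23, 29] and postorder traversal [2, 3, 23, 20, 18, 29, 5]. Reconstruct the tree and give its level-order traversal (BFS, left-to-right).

Inorder:   [2, 3, 5, 18, 20, 23, 29]
Postorder: [2, 3, 23, 20, 18, 29, 5]
Algorithm: postorder visits root last, so walk postorder right-to-left;
each value is the root of the current inorder slice — split it at that
value, recurse on the right subtree first, then the left.
Recursive splits:
  root=5; inorder splits into left=[2, 3], right=[18, 20, 23, 29]
  root=29; inorder splits into left=[18, 20, 23], right=[]
  root=18; inorder splits into left=[], right=[20, 23]
  root=20; inorder splits into left=[], right=[23]
  root=23; inorder splits into left=[], right=[]
  root=3; inorder splits into left=[2], right=[]
  root=2; inorder splits into left=[], right=[]
Reconstructed level-order: [5, 3, 29, 2, 18, 20, 23]


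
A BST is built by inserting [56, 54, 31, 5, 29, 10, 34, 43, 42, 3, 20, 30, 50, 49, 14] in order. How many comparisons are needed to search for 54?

Search path for 54: 56 -> 54
Found: True
Comparisons: 2


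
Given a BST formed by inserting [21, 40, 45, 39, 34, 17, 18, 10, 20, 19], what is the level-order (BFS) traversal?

Tree insertion order: [21, 40, 45, 39, 34, 17, 18, 10, 20, 19]
Tree (level-order array): [21, 17, 40, 10, 18, 39, 45, None, None, None, 20, 34, None, None, None, 19]
BFS from the root, enqueuing left then right child of each popped node:
  queue [21] -> pop 21, enqueue [17, 40], visited so far: [21]
  queue [17, 40] -> pop 17, enqueue [10, 18], visited so far: [21, 17]
  queue [40, 10, 18] -> pop 40, enqueue [39, 45], visited so far: [21, 17, 40]
  queue [10, 18, 39, 45] -> pop 10, enqueue [none], visited so far: [21, 17, 40, 10]
  queue [18, 39, 45] -> pop 18, enqueue [20], visited so far: [21, 17, 40, 10, 18]
  queue [39, 45, 20] -> pop 39, enqueue [34], visited so far: [21, 17, 40, 10, 18, 39]
  queue [45, 20, 34] -> pop 45, enqueue [none], visited so far: [21, 17, 40, 10, 18, 39, 45]
  queue [20, 34] -> pop 20, enqueue [19], visited so far: [21, 17, 40, 10, 18, 39, 45, 20]
  queue [34, 19] -> pop 34, enqueue [none], visited so far: [21, 17, 40, 10, 18, 39, 45, 20, 34]
  queue [19] -> pop 19, enqueue [none], visited so far: [21, 17, 40, 10, 18, 39, 45, 20, 34, 19]
Result: [21, 17, 40, 10, 18, 39, 45, 20, 34, 19]


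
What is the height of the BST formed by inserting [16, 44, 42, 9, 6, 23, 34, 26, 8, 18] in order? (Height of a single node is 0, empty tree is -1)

Insertion order: [16, 44, 42, 9, 6, 23, 34, 26, 8, 18]
Tree (level-order array): [16, 9, 44, 6, None, 42, None, None, 8, 23, None, None, None, 18, 34, None, None, 26]
Compute height bottom-up (empty subtree = -1):
  height(8) = 1 + max(-1, -1) = 0
  height(6) = 1 + max(-1, 0) = 1
  height(9) = 1 + max(1, -1) = 2
  height(18) = 1 + max(-1, -1) = 0
  height(26) = 1 + max(-1, -1) = 0
  height(34) = 1 + max(0, -1) = 1
  height(23) = 1 + max(0, 1) = 2
  height(42) = 1 + max(2, -1) = 3
  height(44) = 1 + max(3, -1) = 4
  height(16) = 1 + max(2, 4) = 5
Height = 5


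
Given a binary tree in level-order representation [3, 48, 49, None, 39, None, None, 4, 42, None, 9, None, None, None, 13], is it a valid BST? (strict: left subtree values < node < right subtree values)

Level-order array: [3, 48, 49, None, 39, None, None, 4, 42, None, 9, None, None, None, 13]
Validate using subtree bounds (lo, hi): at each node, require lo < value < hi,
then recurse left with hi=value and right with lo=value.
Preorder trace (stopping at first violation):
  at node 3 with bounds (-inf, +inf): OK
  at node 48 with bounds (-inf, 3): VIOLATION
Node 48 violates its bound: not (-inf < 48 < 3).
Result: Not a valid BST


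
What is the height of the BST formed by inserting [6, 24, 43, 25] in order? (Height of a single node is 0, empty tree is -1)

Insertion order: [6, 24, 43, 25]
Tree (level-order array): [6, None, 24, None, 43, 25]
Compute height bottom-up (empty subtree = -1):
  height(25) = 1 + max(-1, -1) = 0
  height(43) = 1 + max(0, -1) = 1
  height(24) = 1 + max(-1, 1) = 2
  height(6) = 1 + max(-1, 2) = 3
Height = 3


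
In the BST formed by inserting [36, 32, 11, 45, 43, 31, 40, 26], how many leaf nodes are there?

Tree built from: [36, 32, 11, 45, 43, 31, 40, 26]
Tree (level-order array): [36, 32, 45, 11, None, 43, None, None, 31, 40, None, 26]
Rule: A leaf has 0 children.
Per-node child counts:
  node 36: 2 child(ren)
  node 32: 1 child(ren)
  node 11: 1 child(ren)
  node 31: 1 child(ren)
  node 26: 0 child(ren)
  node 45: 1 child(ren)
  node 43: 1 child(ren)
  node 40: 0 child(ren)
Matching nodes: [26, 40]
Count of leaf nodes: 2


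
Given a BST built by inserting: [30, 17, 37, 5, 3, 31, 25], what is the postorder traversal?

Tree insertion order: [30, 17, 37, 5, 3, 31, 25]
Tree (level-order array): [30, 17, 37, 5, 25, 31, None, 3]
Postorder traversal: [3, 5, 25, 17, 31, 37, 30]


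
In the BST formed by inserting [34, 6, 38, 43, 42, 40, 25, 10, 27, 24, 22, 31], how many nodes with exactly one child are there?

Tree built from: [34, 6, 38, 43, 42, 40, 25, 10, 27, 24, 22, 31]
Tree (level-order array): [34, 6, 38, None, 25, None, 43, 10, 27, 42, None, None, 24, None, 31, 40, None, 22]
Rule: These are nodes with exactly 1 non-null child.
Per-node child counts:
  node 34: 2 child(ren)
  node 6: 1 child(ren)
  node 25: 2 child(ren)
  node 10: 1 child(ren)
  node 24: 1 child(ren)
  node 22: 0 child(ren)
  node 27: 1 child(ren)
  node 31: 0 child(ren)
  node 38: 1 child(ren)
  node 43: 1 child(ren)
  node 42: 1 child(ren)
  node 40: 0 child(ren)
Matching nodes: [6, 10, 24, 27, 38, 43, 42]
Count of nodes with exactly one child: 7


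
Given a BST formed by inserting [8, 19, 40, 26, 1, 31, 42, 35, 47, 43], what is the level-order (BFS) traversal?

Tree insertion order: [8, 19, 40, 26, 1, 31, 42, 35, 47, 43]
Tree (level-order array): [8, 1, 19, None, None, None, 40, 26, 42, None, 31, None, 47, None, 35, 43]
BFS from the root, enqueuing left then right child of each popped node:
  queue [8] -> pop 8, enqueue [1, 19], visited so far: [8]
  queue [1, 19] -> pop 1, enqueue [none], visited so far: [8, 1]
  queue [19] -> pop 19, enqueue [40], visited so far: [8, 1, 19]
  queue [40] -> pop 40, enqueue [26, 42], visited so far: [8, 1, 19, 40]
  queue [26, 42] -> pop 26, enqueue [31], visited so far: [8, 1, 19, 40, 26]
  queue [42, 31] -> pop 42, enqueue [47], visited so far: [8, 1, 19, 40, 26, 42]
  queue [31, 47] -> pop 31, enqueue [35], visited so far: [8, 1, 19, 40, 26, 42, 31]
  queue [47, 35] -> pop 47, enqueue [43], visited so far: [8, 1, 19, 40, 26, 42, 31, 47]
  queue [35, 43] -> pop 35, enqueue [none], visited so far: [8, 1, 19, 40, 26, 42, 31, 47, 35]
  queue [43] -> pop 43, enqueue [none], visited so far: [8, 1, 19, 40, 26, 42, 31, 47, 35, 43]
Result: [8, 1, 19, 40, 26, 42, 31, 47, 35, 43]


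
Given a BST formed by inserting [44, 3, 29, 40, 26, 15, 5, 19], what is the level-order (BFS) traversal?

Tree insertion order: [44, 3, 29, 40, 26, 15, 5, 19]
Tree (level-order array): [44, 3, None, None, 29, 26, 40, 15, None, None, None, 5, 19]
BFS from the root, enqueuing left then right child of each popped node:
  queue [44] -> pop 44, enqueue [3], visited so far: [44]
  queue [3] -> pop 3, enqueue [29], visited so far: [44, 3]
  queue [29] -> pop 29, enqueue [26, 40], visited so far: [44, 3, 29]
  queue [26, 40] -> pop 26, enqueue [15], visited so far: [44, 3, 29, 26]
  queue [40, 15] -> pop 40, enqueue [none], visited so far: [44, 3, 29, 26, 40]
  queue [15] -> pop 15, enqueue [5, 19], visited so far: [44, 3, 29, 26, 40, 15]
  queue [5, 19] -> pop 5, enqueue [none], visited so far: [44, 3, 29, 26, 40, 15, 5]
  queue [19] -> pop 19, enqueue [none], visited so far: [44, 3, 29, 26, 40, 15, 5, 19]
Result: [44, 3, 29, 26, 40, 15, 5, 19]


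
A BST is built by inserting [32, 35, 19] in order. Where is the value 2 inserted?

Starting tree (level order): [32, 19, 35]
Insertion path: 32 -> 19
Result: insert 2 as left child of 19
Final tree (level order): [32, 19, 35, 2]


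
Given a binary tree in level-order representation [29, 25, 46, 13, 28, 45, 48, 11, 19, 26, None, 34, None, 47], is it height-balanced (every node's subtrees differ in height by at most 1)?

Tree (level-order array): [29, 25, 46, 13, 28, 45, 48, 11, 19, 26, None, 34, None, 47]
Definition: a tree is height-balanced if, at every node, |h(left) - h(right)| <= 1 (empty subtree has height -1).
Bottom-up per-node check:
  node 11: h_left=-1, h_right=-1, diff=0 [OK], height=0
  node 19: h_left=-1, h_right=-1, diff=0 [OK], height=0
  node 13: h_left=0, h_right=0, diff=0 [OK], height=1
  node 26: h_left=-1, h_right=-1, diff=0 [OK], height=0
  node 28: h_left=0, h_right=-1, diff=1 [OK], height=1
  node 25: h_left=1, h_right=1, diff=0 [OK], height=2
  node 34: h_left=-1, h_right=-1, diff=0 [OK], height=0
  node 45: h_left=0, h_right=-1, diff=1 [OK], height=1
  node 47: h_left=-1, h_right=-1, diff=0 [OK], height=0
  node 48: h_left=0, h_right=-1, diff=1 [OK], height=1
  node 46: h_left=1, h_right=1, diff=0 [OK], height=2
  node 29: h_left=2, h_right=2, diff=0 [OK], height=3
All nodes satisfy the balance condition.
Result: Balanced


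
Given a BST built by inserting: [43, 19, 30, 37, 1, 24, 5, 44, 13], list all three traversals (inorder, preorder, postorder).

Tree insertion order: [43, 19, 30, 37, 1, 24, 5, 44, 13]
Tree (level-order array): [43, 19, 44, 1, 30, None, None, None, 5, 24, 37, None, 13]
Inorder (L, root, R): [1, 5, 13, 19, 24, 30, 37, 43, 44]
Preorder (root, L, R): [43, 19, 1, 5, 13, 30, 24, 37, 44]
Postorder (L, R, root): [13, 5, 1, 24, 37, 30, 19, 44, 43]


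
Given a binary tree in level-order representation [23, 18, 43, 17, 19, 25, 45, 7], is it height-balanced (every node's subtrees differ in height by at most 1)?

Tree (level-order array): [23, 18, 43, 17, 19, 25, 45, 7]
Definition: a tree is height-balanced if, at every node, |h(left) - h(right)| <= 1 (empty subtree has height -1).
Bottom-up per-node check:
  node 7: h_left=-1, h_right=-1, diff=0 [OK], height=0
  node 17: h_left=0, h_right=-1, diff=1 [OK], height=1
  node 19: h_left=-1, h_right=-1, diff=0 [OK], height=0
  node 18: h_left=1, h_right=0, diff=1 [OK], height=2
  node 25: h_left=-1, h_right=-1, diff=0 [OK], height=0
  node 45: h_left=-1, h_right=-1, diff=0 [OK], height=0
  node 43: h_left=0, h_right=0, diff=0 [OK], height=1
  node 23: h_left=2, h_right=1, diff=1 [OK], height=3
All nodes satisfy the balance condition.
Result: Balanced


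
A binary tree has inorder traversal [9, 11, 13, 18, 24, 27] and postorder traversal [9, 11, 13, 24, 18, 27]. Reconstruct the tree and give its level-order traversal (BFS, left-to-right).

Inorder:   [9, 11, 13, 18, 24, 27]
Postorder: [9, 11, 13, 24, 18, 27]
Algorithm: postorder visits root last, so walk postorder right-to-left;
each value is the root of the current inorder slice — split it at that
value, recurse on the right subtree first, then the left.
Recursive splits:
  root=27; inorder splits into left=[9, 11, 13, 18, 24], right=[]
  root=18; inorder splits into left=[9, 11, 13], right=[24]
  root=24; inorder splits into left=[], right=[]
  root=13; inorder splits into left=[9, 11], right=[]
  root=11; inorder splits into left=[9], right=[]
  root=9; inorder splits into left=[], right=[]
Reconstructed level-order: [27, 18, 13, 24, 11, 9]


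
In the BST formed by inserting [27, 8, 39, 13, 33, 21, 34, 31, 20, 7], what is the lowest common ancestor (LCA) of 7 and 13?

Tree insertion order: [27, 8, 39, 13, 33, 21, 34, 31, 20, 7]
Tree (level-order array): [27, 8, 39, 7, 13, 33, None, None, None, None, 21, 31, 34, 20]
In a BST, the LCA of p=7, q=13 is the first node v on the
root-to-leaf path with p <= v <= q (go left if both < v, right if both > v).
Walk from root:
  at 27: both 7 and 13 < 27, go left
  at 8: 7 <= 8 <= 13, this is the LCA
LCA = 8


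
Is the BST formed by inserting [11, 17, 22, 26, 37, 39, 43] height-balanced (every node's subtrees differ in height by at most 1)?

Tree (level-order array): [11, None, 17, None, 22, None, 26, None, 37, None, 39, None, 43]
Definition: a tree is height-balanced if, at every node, |h(left) - h(right)| <= 1 (empty subtree has height -1).
Bottom-up per-node check:
  node 43: h_left=-1, h_right=-1, diff=0 [OK], height=0
  node 39: h_left=-1, h_right=0, diff=1 [OK], height=1
  node 37: h_left=-1, h_right=1, diff=2 [FAIL (|-1-1|=2 > 1)], height=2
  node 26: h_left=-1, h_right=2, diff=3 [FAIL (|-1-2|=3 > 1)], height=3
  node 22: h_left=-1, h_right=3, diff=4 [FAIL (|-1-3|=4 > 1)], height=4
  node 17: h_left=-1, h_right=4, diff=5 [FAIL (|-1-4|=5 > 1)], height=5
  node 11: h_left=-1, h_right=5, diff=6 [FAIL (|-1-5|=6 > 1)], height=6
Node 37 violates the condition: |-1 - 1| = 2 > 1.
Result: Not balanced


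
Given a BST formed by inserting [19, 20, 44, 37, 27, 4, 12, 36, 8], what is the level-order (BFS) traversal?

Tree insertion order: [19, 20, 44, 37, 27, 4, 12, 36, 8]
Tree (level-order array): [19, 4, 20, None, 12, None, 44, 8, None, 37, None, None, None, 27, None, None, 36]
BFS from the root, enqueuing left then right child of each popped node:
  queue [19] -> pop 19, enqueue [4, 20], visited so far: [19]
  queue [4, 20] -> pop 4, enqueue [12], visited so far: [19, 4]
  queue [20, 12] -> pop 20, enqueue [44], visited so far: [19, 4, 20]
  queue [12, 44] -> pop 12, enqueue [8], visited so far: [19, 4, 20, 12]
  queue [44, 8] -> pop 44, enqueue [37], visited so far: [19, 4, 20, 12, 44]
  queue [8, 37] -> pop 8, enqueue [none], visited so far: [19, 4, 20, 12, 44, 8]
  queue [37] -> pop 37, enqueue [27], visited so far: [19, 4, 20, 12, 44, 8, 37]
  queue [27] -> pop 27, enqueue [36], visited so far: [19, 4, 20, 12, 44, 8, 37, 27]
  queue [36] -> pop 36, enqueue [none], visited so far: [19, 4, 20, 12, 44, 8, 37, 27, 36]
Result: [19, 4, 20, 12, 44, 8, 37, 27, 36]


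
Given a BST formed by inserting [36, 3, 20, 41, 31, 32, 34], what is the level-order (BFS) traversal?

Tree insertion order: [36, 3, 20, 41, 31, 32, 34]
Tree (level-order array): [36, 3, 41, None, 20, None, None, None, 31, None, 32, None, 34]
BFS from the root, enqueuing left then right child of each popped node:
  queue [36] -> pop 36, enqueue [3, 41], visited so far: [36]
  queue [3, 41] -> pop 3, enqueue [20], visited so far: [36, 3]
  queue [41, 20] -> pop 41, enqueue [none], visited so far: [36, 3, 41]
  queue [20] -> pop 20, enqueue [31], visited so far: [36, 3, 41, 20]
  queue [31] -> pop 31, enqueue [32], visited so far: [36, 3, 41, 20, 31]
  queue [32] -> pop 32, enqueue [34], visited so far: [36, 3, 41, 20, 31, 32]
  queue [34] -> pop 34, enqueue [none], visited so far: [36, 3, 41, 20, 31, 32, 34]
Result: [36, 3, 41, 20, 31, 32, 34]


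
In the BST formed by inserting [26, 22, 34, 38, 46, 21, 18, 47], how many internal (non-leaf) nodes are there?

Tree built from: [26, 22, 34, 38, 46, 21, 18, 47]
Tree (level-order array): [26, 22, 34, 21, None, None, 38, 18, None, None, 46, None, None, None, 47]
Rule: An internal node has at least one child.
Per-node child counts:
  node 26: 2 child(ren)
  node 22: 1 child(ren)
  node 21: 1 child(ren)
  node 18: 0 child(ren)
  node 34: 1 child(ren)
  node 38: 1 child(ren)
  node 46: 1 child(ren)
  node 47: 0 child(ren)
Matching nodes: [26, 22, 21, 34, 38, 46]
Count of internal (non-leaf) nodes: 6


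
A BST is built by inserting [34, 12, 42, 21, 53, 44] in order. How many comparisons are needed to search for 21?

Search path for 21: 34 -> 12 -> 21
Found: True
Comparisons: 3


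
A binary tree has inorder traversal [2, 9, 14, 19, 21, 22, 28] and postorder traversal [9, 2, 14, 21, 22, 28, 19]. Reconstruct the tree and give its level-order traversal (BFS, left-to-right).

Inorder:   [2, 9, 14, 19, 21, 22, 28]
Postorder: [9, 2, 14, 21, 22, 28, 19]
Algorithm: postorder visits root last, so walk postorder right-to-left;
each value is the root of the current inorder slice — split it at that
value, recurse on the right subtree first, then the left.
Recursive splits:
  root=19; inorder splits into left=[2, 9, 14], right=[21, 22, 28]
  root=28; inorder splits into left=[21, 22], right=[]
  root=22; inorder splits into left=[21], right=[]
  root=21; inorder splits into left=[], right=[]
  root=14; inorder splits into left=[2, 9], right=[]
  root=2; inorder splits into left=[], right=[9]
  root=9; inorder splits into left=[], right=[]
Reconstructed level-order: [19, 14, 28, 2, 22, 9, 21]


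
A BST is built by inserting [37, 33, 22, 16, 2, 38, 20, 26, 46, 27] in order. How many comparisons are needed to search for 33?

Search path for 33: 37 -> 33
Found: True
Comparisons: 2


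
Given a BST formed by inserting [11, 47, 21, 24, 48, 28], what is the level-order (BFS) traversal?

Tree insertion order: [11, 47, 21, 24, 48, 28]
Tree (level-order array): [11, None, 47, 21, 48, None, 24, None, None, None, 28]
BFS from the root, enqueuing left then right child of each popped node:
  queue [11] -> pop 11, enqueue [47], visited so far: [11]
  queue [47] -> pop 47, enqueue [21, 48], visited so far: [11, 47]
  queue [21, 48] -> pop 21, enqueue [24], visited so far: [11, 47, 21]
  queue [48, 24] -> pop 48, enqueue [none], visited so far: [11, 47, 21, 48]
  queue [24] -> pop 24, enqueue [28], visited so far: [11, 47, 21, 48, 24]
  queue [28] -> pop 28, enqueue [none], visited so far: [11, 47, 21, 48, 24, 28]
Result: [11, 47, 21, 48, 24, 28]


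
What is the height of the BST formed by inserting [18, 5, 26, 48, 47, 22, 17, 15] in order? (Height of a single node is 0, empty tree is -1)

Insertion order: [18, 5, 26, 48, 47, 22, 17, 15]
Tree (level-order array): [18, 5, 26, None, 17, 22, 48, 15, None, None, None, 47]
Compute height bottom-up (empty subtree = -1):
  height(15) = 1 + max(-1, -1) = 0
  height(17) = 1 + max(0, -1) = 1
  height(5) = 1 + max(-1, 1) = 2
  height(22) = 1 + max(-1, -1) = 0
  height(47) = 1 + max(-1, -1) = 0
  height(48) = 1 + max(0, -1) = 1
  height(26) = 1 + max(0, 1) = 2
  height(18) = 1 + max(2, 2) = 3
Height = 3


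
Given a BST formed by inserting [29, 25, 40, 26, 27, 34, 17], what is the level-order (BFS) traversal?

Tree insertion order: [29, 25, 40, 26, 27, 34, 17]
Tree (level-order array): [29, 25, 40, 17, 26, 34, None, None, None, None, 27]
BFS from the root, enqueuing left then right child of each popped node:
  queue [29] -> pop 29, enqueue [25, 40], visited so far: [29]
  queue [25, 40] -> pop 25, enqueue [17, 26], visited so far: [29, 25]
  queue [40, 17, 26] -> pop 40, enqueue [34], visited so far: [29, 25, 40]
  queue [17, 26, 34] -> pop 17, enqueue [none], visited so far: [29, 25, 40, 17]
  queue [26, 34] -> pop 26, enqueue [27], visited so far: [29, 25, 40, 17, 26]
  queue [34, 27] -> pop 34, enqueue [none], visited so far: [29, 25, 40, 17, 26, 34]
  queue [27] -> pop 27, enqueue [none], visited so far: [29, 25, 40, 17, 26, 34, 27]
Result: [29, 25, 40, 17, 26, 34, 27]


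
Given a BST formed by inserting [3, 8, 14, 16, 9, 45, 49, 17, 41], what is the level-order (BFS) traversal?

Tree insertion order: [3, 8, 14, 16, 9, 45, 49, 17, 41]
Tree (level-order array): [3, None, 8, None, 14, 9, 16, None, None, None, 45, 17, 49, None, 41]
BFS from the root, enqueuing left then right child of each popped node:
  queue [3] -> pop 3, enqueue [8], visited so far: [3]
  queue [8] -> pop 8, enqueue [14], visited so far: [3, 8]
  queue [14] -> pop 14, enqueue [9, 16], visited so far: [3, 8, 14]
  queue [9, 16] -> pop 9, enqueue [none], visited so far: [3, 8, 14, 9]
  queue [16] -> pop 16, enqueue [45], visited so far: [3, 8, 14, 9, 16]
  queue [45] -> pop 45, enqueue [17, 49], visited so far: [3, 8, 14, 9, 16, 45]
  queue [17, 49] -> pop 17, enqueue [41], visited so far: [3, 8, 14, 9, 16, 45, 17]
  queue [49, 41] -> pop 49, enqueue [none], visited so far: [3, 8, 14, 9, 16, 45, 17, 49]
  queue [41] -> pop 41, enqueue [none], visited so far: [3, 8, 14, 9, 16, 45, 17, 49, 41]
Result: [3, 8, 14, 9, 16, 45, 17, 49, 41]


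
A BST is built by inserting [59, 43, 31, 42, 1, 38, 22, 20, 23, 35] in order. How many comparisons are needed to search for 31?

Search path for 31: 59 -> 43 -> 31
Found: True
Comparisons: 3


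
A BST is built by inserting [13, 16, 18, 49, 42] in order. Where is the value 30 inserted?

Starting tree (level order): [13, None, 16, None, 18, None, 49, 42]
Insertion path: 13 -> 16 -> 18 -> 49 -> 42
Result: insert 30 as left child of 42
Final tree (level order): [13, None, 16, None, 18, None, 49, 42, None, 30]


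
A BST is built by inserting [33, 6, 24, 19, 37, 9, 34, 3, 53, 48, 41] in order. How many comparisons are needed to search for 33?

Search path for 33: 33
Found: True
Comparisons: 1


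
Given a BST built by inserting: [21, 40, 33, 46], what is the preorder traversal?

Tree insertion order: [21, 40, 33, 46]
Tree (level-order array): [21, None, 40, 33, 46]
Preorder traversal: [21, 40, 33, 46]


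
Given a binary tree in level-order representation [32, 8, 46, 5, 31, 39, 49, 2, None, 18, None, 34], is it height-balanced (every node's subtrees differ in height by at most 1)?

Tree (level-order array): [32, 8, 46, 5, 31, 39, 49, 2, None, 18, None, 34]
Definition: a tree is height-balanced if, at every node, |h(left) - h(right)| <= 1 (empty subtree has height -1).
Bottom-up per-node check:
  node 2: h_left=-1, h_right=-1, diff=0 [OK], height=0
  node 5: h_left=0, h_right=-1, diff=1 [OK], height=1
  node 18: h_left=-1, h_right=-1, diff=0 [OK], height=0
  node 31: h_left=0, h_right=-1, diff=1 [OK], height=1
  node 8: h_left=1, h_right=1, diff=0 [OK], height=2
  node 34: h_left=-1, h_right=-1, diff=0 [OK], height=0
  node 39: h_left=0, h_right=-1, diff=1 [OK], height=1
  node 49: h_left=-1, h_right=-1, diff=0 [OK], height=0
  node 46: h_left=1, h_right=0, diff=1 [OK], height=2
  node 32: h_left=2, h_right=2, diff=0 [OK], height=3
All nodes satisfy the balance condition.
Result: Balanced


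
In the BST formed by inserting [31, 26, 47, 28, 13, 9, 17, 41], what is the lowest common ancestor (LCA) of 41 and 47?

Tree insertion order: [31, 26, 47, 28, 13, 9, 17, 41]
Tree (level-order array): [31, 26, 47, 13, 28, 41, None, 9, 17]
In a BST, the LCA of p=41, q=47 is the first node v on the
root-to-leaf path with p <= v <= q (go left if both < v, right if both > v).
Walk from root:
  at 31: both 41 and 47 > 31, go right
  at 47: 41 <= 47 <= 47, this is the LCA
LCA = 47


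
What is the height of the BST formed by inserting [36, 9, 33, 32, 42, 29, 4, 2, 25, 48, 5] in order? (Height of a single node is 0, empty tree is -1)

Insertion order: [36, 9, 33, 32, 42, 29, 4, 2, 25, 48, 5]
Tree (level-order array): [36, 9, 42, 4, 33, None, 48, 2, 5, 32, None, None, None, None, None, None, None, 29, None, 25]
Compute height bottom-up (empty subtree = -1):
  height(2) = 1 + max(-1, -1) = 0
  height(5) = 1 + max(-1, -1) = 0
  height(4) = 1 + max(0, 0) = 1
  height(25) = 1 + max(-1, -1) = 0
  height(29) = 1 + max(0, -1) = 1
  height(32) = 1 + max(1, -1) = 2
  height(33) = 1 + max(2, -1) = 3
  height(9) = 1 + max(1, 3) = 4
  height(48) = 1 + max(-1, -1) = 0
  height(42) = 1 + max(-1, 0) = 1
  height(36) = 1 + max(4, 1) = 5
Height = 5


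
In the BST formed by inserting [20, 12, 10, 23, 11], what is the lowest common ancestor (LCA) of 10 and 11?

Tree insertion order: [20, 12, 10, 23, 11]
Tree (level-order array): [20, 12, 23, 10, None, None, None, None, 11]
In a BST, the LCA of p=10, q=11 is the first node v on the
root-to-leaf path with p <= v <= q (go left if both < v, right if both > v).
Walk from root:
  at 20: both 10 and 11 < 20, go left
  at 12: both 10 and 11 < 12, go left
  at 10: 10 <= 10 <= 11, this is the LCA
LCA = 10


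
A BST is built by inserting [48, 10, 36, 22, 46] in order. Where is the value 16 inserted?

Starting tree (level order): [48, 10, None, None, 36, 22, 46]
Insertion path: 48 -> 10 -> 36 -> 22
Result: insert 16 as left child of 22
Final tree (level order): [48, 10, None, None, 36, 22, 46, 16]


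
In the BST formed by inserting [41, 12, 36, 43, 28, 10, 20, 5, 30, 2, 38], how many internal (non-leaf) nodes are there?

Tree built from: [41, 12, 36, 43, 28, 10, 20, 5, 30, 2, 38]
Tree (level-order array): [41, 12, 43, 10, 36, None, None, 5, None, 28, 38, 2, None, 20, 30]
Rule: An internal node has at least one child.
Per-node child counts:
  node 41: 2 child(ren)
  node 12: 2 child(ren)
  node 10: 1 child(ren)
  node 5: 1 child(ren)
  node 2: 0 child(ren)
  node 36: 2 child(ren)
  node 28: 2 child(ren)
  node 20: 0 child(ren)
  node 30: 0 child(ren)
  node 38: 0 child(ren)
  node 43: 0 child(ren)
Matching nodes: [41, 12, 10, 5, 36, 28]
Count of internal (non-leaf) nodes: 6


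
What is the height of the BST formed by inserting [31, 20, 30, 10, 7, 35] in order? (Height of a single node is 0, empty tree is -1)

Insertion order: [31, 20, 30, 10, 7, 35]
Tree (level-order array): [31, 20, 35, 10, 30, None, None, 7]
Compute height bottom-up (empty subtree = -1):
  height(7) = 1 + max(-1, -1) = 0
  height(10) = 1 + max(0, -1) = 1
  height(30) = 1 + max(-1, -1) = 0
  height(20) = 1 + max(1, 0) = 2
  height(35) = 1 + max(-1, -1) = 0
  height(31) = 1 + max(2, 0) = 3
Height = 3


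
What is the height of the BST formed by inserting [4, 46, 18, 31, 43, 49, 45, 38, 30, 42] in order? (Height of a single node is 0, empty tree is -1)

Insertion order: [4, 46, 18, 31, 43, 49, 45, 38, 30, 42]
Tree (level-order array): [4, None, 46, 18, 49, None, 31, None, None, 30, 43, None, None, 38, 45, None, 42]
Compute height bottom-up (empty subtree = -1):
  height(30) = 1 + max(-1, -1) = 0
  height(42) = 1 + max(-1, -1) = 0
  height(38) = 1 + max(-1, 0) = 1
  height(45) = 1 + max(-1, -1) = 0
  height(43) = 1 + max(1, 0) = 2
  height(31) = 1 + max(0, 2) = 3
  height(18) = 1 + max(-1, 3) = 4
  height(49) = 1 + max(-1, -1) = 0
  height(46) = 1 + max(4, 0) = 5
  height(4) = 1 + max(-1, 5) = 6
Height = 6


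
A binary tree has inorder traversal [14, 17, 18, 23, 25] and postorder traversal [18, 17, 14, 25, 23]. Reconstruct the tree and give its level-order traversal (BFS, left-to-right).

Inorder:   [14, 17, 18, 23, 25]
Postorder: [18, 17, 14, 25, 23]
Algorithm: postorder visits root last, so walk postorder right-to-left;
each value is the root of the current inorder slice — split it at that
value, recurse on the right subtree first, then the left.
Recursive splits:
  root=23; inorder splits into left=[14, 17, 18], right=[25]
  root=25; inorder splits into left=[], right=[]
  root=14; inorder splits into left=[], right=[17, 18]
  root=17; inorder splits into left=[], right=[18]
  root=18; inorder splits into left=[], right=[]
Reconstructed level-order: [23, 14, 25, 17, 18]


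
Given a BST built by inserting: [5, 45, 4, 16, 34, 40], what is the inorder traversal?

Tree insertion order: [5, 45, 4, 16, 34, 40]
Tree (level-order array): [5, 4, 45, None, None, 16, None, None, 34, None, 40]
Inorder traversal: [4, 5, 16, 34, 40, 45]


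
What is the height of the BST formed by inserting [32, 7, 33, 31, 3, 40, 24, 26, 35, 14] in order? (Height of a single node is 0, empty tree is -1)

Insertion order: [32, 7, 33, 31, 3, 40, 24, 26, 35, 14]
Tree (level-order array): [32, 7, 33, 3, 31, None, 40, None, None, 24, None, 35, None, 14, 26]
Compute height bottom-up (empty subtree = -1):
  height(3) = 1 + max(-1, -1) = 0
  height(14) = 1 + max(-1, -1) = 0
  height(26) = 1 + max(-1, -1) = 0
  height(24) = 1 + max(0, 0) = 1
  height(31) = 1 + max(1, -1) = 2
  height(7) = 1 + max(0, 2) = 3
  height(35) = 1 + max(-1, -1) = 0
  height(40) = 1 + max(0, -1) = 1
  height(33) = 1 + max(-1, 1) = 2
  height(32) = 1 + max(3, 2) = 4
Height = 4


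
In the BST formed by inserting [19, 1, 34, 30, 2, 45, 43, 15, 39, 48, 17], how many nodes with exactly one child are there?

Tree built from: [19, 1, 34, 30, 2, 45, 43, 15, 39, 48, 17]
Tree (level-order array): [19, 1, 34, None, 2, 30, 45, None, 15, None, None, 43, 48, None, 17, 39]
Rule: These are nodes with exactly 1 non-null child.
Per-node child counts:
  node 19: 2 child(ren)
  node 1: 1 child(ren)
  node 2: 1 child(ren)
  node 15: 1 child(ren)
  node 17: 0 child(ren)
  node 34: 2 child(ren)
  node 30: 0 child(ren)
  node 45: 2 child(ren)
  node 43: 1 child(ren)
  node 39: 0 child(ren)
  node 48: 0 child(ren)
Matching nodes: [1, 2, 15, 43]
Count of nodes with exactly one child: 4


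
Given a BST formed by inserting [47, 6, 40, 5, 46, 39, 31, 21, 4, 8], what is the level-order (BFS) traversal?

Tree insertion order: [47, 6, 40, 5, 46, 39, 31, 21, 4, 8]
Tree (level-order array): [47, 6, None, 5, 40, 4, None, 39, 46, None, None, 31, None, None, None, 21, None, 8]
BFS from the root, enqueuing left then right child of each popped node:
  queue [47] -> pop 47, enqueue [6], visited so far: [47]
  queue [6] -> pop 6, enqueue [5, 40], visited so far: [47, 6]
  queue [5, 40] -> pop 5, enqueue [4], visited so far: [47, 6, 5]
  queue [40, 4] -> pop 40, enqueue [39, 46], visited so far: [47, 6, 5, 40]
  queue [4, 39, 46] -> pop 4, enqueue [none], visited so far: [47, 6, 5, 40, 4]
  queue [39, 46] -> pop 39, enqueue [31], visited so far: [47, 6, 5, 40, 4, 39]
  queue [46, 31] -> pop 46, enqueue [none], visited so far: [47, 6, 5, 40, 4, 39, 46]
  queue [31] -> pop 31, enqueue [21], visited so far: [47, 6, 5, 40, 4, 39, 46, 31]
  queue [21] -> pop 21, enqueue [8], visited so far: [47, 6, 5, 40, 4, 39, 46, 31, 21]
  queue [8] -> pop 8, enqueue [none], visited so far: [47, 6, 5, 40, 4, 39, 46, 31, 21, 8]
Result: [47, 6, 5, 40, 4, 39, 46, 31, 21, 8]


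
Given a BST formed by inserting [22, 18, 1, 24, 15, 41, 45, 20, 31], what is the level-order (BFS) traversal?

Tree insertion order: [22, 18, 1, 24, 15, 41, 45, 20, 31]
Tree (level-order array): [22, 18, 24, 1, 20, None, 41, None, 15, None, None, 31, 45]
BFS from the root, enqueuing left then right child of each popped node:
  queue [22] -> pop 22, enqueue [18, 24], visited so far: [22]
  queue [18, 24] -> pop 18, enqueue [1, 20], visited so far: [22, 18]
  queue [24, 1, 20] -> pop 24, enqueue [41], visited so far: [22, 18, 24]
  queue [1, 20, 41] -> pop 1, enqueue [15], visited so far: [22, 18, 24, 1]
  queue [20, 41, 15] -> pop 20, enqueue [none], visited so far: [22, 18, 24, 1, 20]
  queue [41, 15] -> pop 41, enqueue [31, 45], visited so far: [22, 18, 24, 1, 20, 41]
  queue [15, 31, 45] -> pop 15, enqueue [none], visited so far: [22, 18, 24, 1, 20, 41, 15]
  queue [31, 45] -> pop 31, enqueue [none], visited so far: [22, 18, 24, 1, 20, 41, 15, 31]
  queue [45] -> pop 45, enqueue [none], visited so far: [22, 18, 24, 1, 20, 41, 15, 31, 45]
Result: [22, 18, 24, 1, 20, 41, 15, 31, 45]


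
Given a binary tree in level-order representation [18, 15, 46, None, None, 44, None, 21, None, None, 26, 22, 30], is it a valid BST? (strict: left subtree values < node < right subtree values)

Level-order array: [18, 15, 46, None, None, 44, None, 21, None, None, 26, 22, 30]
Validate using subtree bounds (lo, hi): at each node, require lo < value < hi,
then recurse left with hi=value and right with lo=value.
Preorder trace (stopping at first violation):
  at node 18 with bounds (-inf, +inf): OK
  at node 15 with bounds (-inf, 18): OK
  at node 46 with bounds (18, +inf): OK
  at node 44 with bounds (18, 46): OK
  at node 21 with bounds (18, 44): OK
  at node 26 with bounds (21, 44): OK
  at node 22 with bounds (21, 26): OK
  at node 30 with bounds (26, 44): OK
No violation found at any node.
Result: Valid BST


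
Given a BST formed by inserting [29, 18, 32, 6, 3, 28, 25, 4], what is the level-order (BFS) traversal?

Tree insertion order: [29, 18, 32, 6, 3, 28, 25, 4]
Tree (level-order array): [29, 18, 32, 6, 28, None, None, 3, None, 25, None, None, 4]
BFS from the root, enqueuing left then right child of each popped node:
  queue [29] -> pop 29, enqueue [18, 32], visited so far: [29]
  queue [18, 32] -> pop 18, enqueue [6, 28], visited so far: [29, 18]
  queue [32, 6, 28] -> pop 32, enqueue [none], visited so far: [29, 18, 32]
  queue [6, 28] -> pop 6, enqueue [3], visited so far: [29, 18, 32, 6]
  queue [28, 3] -> pop 28, enqueue [25], visited so far: [29, 18, 32, 6, 28]
  queue [3, 25] -> pop 3, enqueue [4], visited so far: [29, 18, 32, 6, 28, 3]
  queue [25, 4] -> pop 25, enqueue [none], visited so far: [29, 18, 32, 6, 28, 3, 25]
  queue [4] -> pop 4, enqueue [none], visited so far: [29, 18, 32, 6, 28, 3, 25, 4]
Result: [29, 18, 32, 6, 28, 3, 25, 4]


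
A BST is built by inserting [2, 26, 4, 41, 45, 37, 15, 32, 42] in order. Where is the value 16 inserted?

Starting tree (level order): [2, None, 26, 4, 41, None, 15, 37, 45, None, None, 32, None, 42]
Insertion path: 2 -> 26 -> 4 -> 15
Result: insert 16 as right child of 15
Final tree (level order): [2, None, 26, 4, 41, None, 15, 37, 45, None, 16, 32, None, 42]


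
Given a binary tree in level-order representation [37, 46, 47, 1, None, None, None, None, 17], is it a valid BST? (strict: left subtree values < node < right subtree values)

Level-order array: [37, 46, 47, 1, None, None, None, None, 17]
Validate using subtree bounds (lo, hi): at each node, require lo < value < hi,
then recurse left with hi=value and right with lo=value.
Preorder trace (stopping at first violation):
  at node 37 with bounds (-inf, +inf): OK
  at node 46 with bounds (-inf, 37): VIOLATION
Node 46 violates its bound: not (-inf < 46 < 37).
Result: Not a valid BST


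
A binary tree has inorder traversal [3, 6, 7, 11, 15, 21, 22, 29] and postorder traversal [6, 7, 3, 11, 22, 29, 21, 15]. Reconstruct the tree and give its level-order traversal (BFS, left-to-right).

Inorder:   [3, 6, 7, 11, 15, 21, 22, 29]
Postorder: [6, 7, 3, 11, 22, 29, 21, 15]
Algorithm: postorder visits root last, so walk postorder right-to-left;
each value is the root of the current inorder slice — split it at that
value, recurse on the right subtree first, then the left.
Recursive splits:
  root=15; inorder splits into left=[3, 6, 7, 11], right=[21, 22, 29]
  root=21; inorder splits into left=[], right=[22, 29]
  root=29; inorder splits into left=[22], right=[]
  root=22; inorder splits into left=[], right=[]
  root=11; inorder splits into left=[3, 6, 7], right=[]
  root=3; inorder splits into left=[], right=[6, 7]
  root=7; inorder splits into left=[6], right=[]
  root=6; inorder splits into left=[], right=[]
Reconstructed level-order: [15, 11, 21, 3, 29, 7, 22, 6]
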